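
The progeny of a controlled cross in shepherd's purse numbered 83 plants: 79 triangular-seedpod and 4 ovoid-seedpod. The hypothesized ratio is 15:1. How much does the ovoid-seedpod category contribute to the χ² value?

The 15:1 ratio has 16 parts, so with N = 83 the expected counts are:
  triangular-seedpod: 83 × 15/16 = 77.8125
  ovoid-seedpod: 83 × 1/16 = 5.1875
Contribution of ovoid-seedpod: (4 − 5.1875)² / 5.1875 = 0.2718

0.272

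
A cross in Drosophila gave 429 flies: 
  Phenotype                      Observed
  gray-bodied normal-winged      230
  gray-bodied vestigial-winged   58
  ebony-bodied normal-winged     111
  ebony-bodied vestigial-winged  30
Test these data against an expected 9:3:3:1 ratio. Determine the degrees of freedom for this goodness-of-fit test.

3

A goodness-of-fit test with 4 phenotype classes has df = 4 − 1 = 3.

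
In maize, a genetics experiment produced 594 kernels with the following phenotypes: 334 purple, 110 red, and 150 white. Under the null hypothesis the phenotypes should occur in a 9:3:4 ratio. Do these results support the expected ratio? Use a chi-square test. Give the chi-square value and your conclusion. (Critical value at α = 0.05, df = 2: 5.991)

0.032; consistent

The 9:3:4 ratio has 16 parts, so with N = 594 the expected counts are:
  purple: 594 × 9/16 = 334.125
  red: 594 × 3/16 = 111.375
  white: 594 × 4/16 = 148.5
χ² = Σ (O − E)² / E
  purple: (334 − 334.125)² / 334.125 = 0.0000
  red: (110 − 111.375)² / 111.375 = 0.0170
  white: (150 − 148.5)² / 148.5 = 0.0152
χ² = 0.0000 + 0.0170 + 0.0152 = 0.0322 ≈ 0.032
Degrees of freedom = 3 − 1 = 2; critical value at α = 0.05 is 5.991.
Since 0.032 < 5.991, we fail to reject the null hypothesis — the data are consistent with the 9:3:4 ratio.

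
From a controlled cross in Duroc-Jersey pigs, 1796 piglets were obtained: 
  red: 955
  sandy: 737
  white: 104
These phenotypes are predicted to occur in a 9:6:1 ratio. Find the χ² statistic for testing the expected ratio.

Under the 9:6:1 hypothesis (Σ ratio = 16, N = 1796):
  red: 1796 × 9/16 = 1010.25
  sandy: 1796 × 6/16 = 673.5
  white: 1796 × 1/16 = 112.25
χ² = Σ (O − E)² / E
  red: (955 − 1010.25)² / 1010.25 = 3.0216
  sandy: (737 − 673.5)² / 673.5 = 5.9870
  white: (104 − 112.25)² / 112.25 = 0.6063
χ² = 3.0216 + 5.9870 + 0.6063 = 9.6149 ≈ 9.615

9.615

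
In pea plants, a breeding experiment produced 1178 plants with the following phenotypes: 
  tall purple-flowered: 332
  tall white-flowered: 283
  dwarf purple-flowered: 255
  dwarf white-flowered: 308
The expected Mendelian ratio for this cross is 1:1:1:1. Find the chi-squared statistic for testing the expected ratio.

The 1:1:1:1 ratio has 4 parts, so with N = 1178 the expected counts are:
  tall purple-flowered: 1178 × 1/4 = 294.5
  tall white-flowered: 1178 × 1/4 = 294.5
  dwarf purple-flowered: 1178 × 1/4 = 294.5
  dwarf white-flowered: 1178 × 1/4 = 294.5
χ² = Σ (O − E)² / E
  tall purple-flowered: (332 − 294.5)² / 294.5 = 4.7750
  tall white-flowered: (283 − 294.5)² / 294.5 = 0.4491
  dwarf purple-flowered: (255 − 294.5)² / 294.5 = 5.2980
  dwarf white-flowered: (308 − 294.5)² / 294.5 = 0.6188
χ² = 4.7750 + 0.4491 + 5.2980 + 0.6188 = 11.1409 ≈ 11.141

11.141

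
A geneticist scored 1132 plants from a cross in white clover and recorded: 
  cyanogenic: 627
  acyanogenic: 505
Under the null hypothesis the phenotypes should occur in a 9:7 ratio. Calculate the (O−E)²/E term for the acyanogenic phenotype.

0.192

Under the 9:7 hypothesis (Σ ratio = 16, N = 1132):
  cyanogenic: 1132 × 9/16 = 636.75
  acyanogenic: 1132 × 7/16 = 495.25
Contribution of acyanogenic: (505 − 495.25)² / 495.25 = 0.1919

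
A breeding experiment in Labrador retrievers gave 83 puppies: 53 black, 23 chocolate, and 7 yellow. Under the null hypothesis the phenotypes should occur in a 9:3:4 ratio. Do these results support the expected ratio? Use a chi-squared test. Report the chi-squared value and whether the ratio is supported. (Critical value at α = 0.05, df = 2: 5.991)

Under the 9:3:4 hypothesis (Σ ratio = 16, N = 83):
  black: 83 × 9/16 = 46.6875
  chocolate: 83 × 3/16 = 15.5625
  yellow: 83 × 4/16 = 20.75
χ² = Σ (O − E)² / E
  black: (53 − 46.6875)² / 46.6875 = 0.8535
  chocolate: (23 − 15.5625)² / 15.5625 = 3.5545
  yellow: (7 − 20.75)² / 20.75 = 9.1114
χ² = 0.8535 + 3.5545 + 9.1114 = 13.5194 ≈ 13.519
Degrees of freedom = 3 − 1 = 2; critical value at α = 0.05 is 5.991.
Since 13.519 > 5.991, we reject the null hypothesis — the data do not fit the 9:3:4 ratio.

13.519; not consistent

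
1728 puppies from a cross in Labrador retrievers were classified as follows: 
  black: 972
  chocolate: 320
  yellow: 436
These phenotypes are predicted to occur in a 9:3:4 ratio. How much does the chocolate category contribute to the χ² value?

0.049

The 9:3:4 ratio has 16 parts, so with N = 1728 the expected counts are:
  black: 1728 × 9/16 = 972
  chocolate: 1728 × 3/16 = 324
  yellow: 1728 × 4/16 = 432
Contribution of chocolate: (320 − 324)² / 324 = 0.0494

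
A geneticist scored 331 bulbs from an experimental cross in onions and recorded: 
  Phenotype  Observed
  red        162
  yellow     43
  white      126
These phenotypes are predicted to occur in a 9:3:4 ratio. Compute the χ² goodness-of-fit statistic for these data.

Under the 9:3:4 hypothesis (Σ ratio = 16, N = 331):
  red: 331 × 9/16 = 186.1875
  yellow: 331 × 3/16 = 62.0625
  white: 331 × 4/16 = 82.75
χ² = Σ (O − E)² / E
  red: (162 − 186.1875)² / 186.1875 = 3.1422
  yellow: (43 − 62.0625)² / 62.0625 = 5.8550
  white: (126 − 82.75)² / 82.75 = 22.6050
χ² = 3.1422 + 5.8550 + 22.6050 = 31.6022 ≈ 31.602

31.602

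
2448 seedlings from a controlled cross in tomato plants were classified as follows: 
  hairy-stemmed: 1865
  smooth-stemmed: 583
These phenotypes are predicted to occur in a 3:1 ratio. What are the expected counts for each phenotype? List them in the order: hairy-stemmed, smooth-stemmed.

Total ratio parts = 4. Expected numbers out of 2448:
  hairy-stemmed: 2448 × 3/4 = 1836
  smooth-stemmed: 2448 × 1/4 = 612

1836, 612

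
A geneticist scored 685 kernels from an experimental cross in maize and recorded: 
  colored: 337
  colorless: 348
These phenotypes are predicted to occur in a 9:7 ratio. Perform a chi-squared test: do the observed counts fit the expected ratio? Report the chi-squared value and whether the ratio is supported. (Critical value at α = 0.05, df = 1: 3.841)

The 9:7 ratio has 16 parts, so with N = 685 the expected counts are:
  colored: 685 × 9/16 = 385.3125
  colorless: 685 × 7/16 = 299.6875
χ² = Σ (O − E)² / E
  colored: (337 − 385.3125)² / 385.3125 = 6.0577
  colorless: (348 − 299.6875)² / 299.6875 = 7.7884
χ² = 6.0577 + 7.7884 = 13.8461 ≈ 13.846
Degrees of freedom = 2 − 1 = 1; critical value at α = 0.05 is 3.841.
Since 13.846 > 3.841, we reject the null hypothesis — the data do not fit the 9:7 ratio.

13.846; not consistent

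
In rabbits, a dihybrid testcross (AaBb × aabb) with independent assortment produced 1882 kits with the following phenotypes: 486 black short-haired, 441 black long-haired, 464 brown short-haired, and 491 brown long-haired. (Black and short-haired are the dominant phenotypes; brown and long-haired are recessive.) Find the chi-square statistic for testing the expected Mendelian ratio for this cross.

3.343

A dihybrid testcross with independent assortment gives a 1:1:1:1 ratio.
Under the 1:1:1:1 hypothesis (Σ ratio = 4, N = 1882):
  black short-haired: 1882 × 1/4 = 470.5
  black long-haired: 1882 × 1/4 = 470.5
  brown short-haired: 1882 × 1/4 = 470.5
  brown long-haired: 1882 × 1/4 = 470.5
χ² = Σ (O − E)² / E
  black short-haired: (486 − 470.5)² / 470.5 = 0.5106
  black long-haired: (441 − 470.5)² / 470.5 = 1.8496
  brown short-haired: (464 − 470.5)² / 470.5 = 0.0898
  brown long-haired: (491 − 470.5)² / 470.5 = 0.8932
χ² = 0.5106 + 1.8496 + 0.0898 + 0.8932 = 3.3432 ≈ 3.343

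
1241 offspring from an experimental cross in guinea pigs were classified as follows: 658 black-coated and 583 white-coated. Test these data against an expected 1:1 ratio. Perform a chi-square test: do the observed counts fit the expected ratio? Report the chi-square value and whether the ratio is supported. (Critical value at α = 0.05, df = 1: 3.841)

4.533; not consistent

Under the 1:1 hypothesis (Σ ratio = 2, N = 1241):
  black-coated: 1241 × 1/2 = 620.5
  white-coated: 1241 × 1/2 = 620.5
χ² = Σ (O − E)² / E
  black-coated: (658 − 620.5)² / 620.5 = 2.2663
  white-coated: (583 − 620.5)² / 620.5 = 2.2663
χ² = 2.2663 + 2.2663 = 4.5326 ≈ 4.533
Degrees of freedom = 2 − 1 = 1; critical value at α = 0.05 is 3.841.
Since 4.533 > 3.841, we reject the null hypothesis — the data do not fit the 1:1 ratio.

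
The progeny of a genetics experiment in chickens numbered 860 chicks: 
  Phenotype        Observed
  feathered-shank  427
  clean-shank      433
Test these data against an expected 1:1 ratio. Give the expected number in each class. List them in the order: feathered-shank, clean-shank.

Expected counts for N = 860 under a 1:1 ratio (total parts = 2):
  feathered-shank: 860 × 1/2 = 430
  clean-shank: 860 × 1/2 = 430

430, 430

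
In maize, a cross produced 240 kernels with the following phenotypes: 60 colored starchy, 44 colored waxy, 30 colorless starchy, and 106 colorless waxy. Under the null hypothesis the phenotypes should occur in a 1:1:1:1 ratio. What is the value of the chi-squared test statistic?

The 1:1:1:1 ratio has 4 parts, so with N = 240 the expected counts are:
  colored starchy: 240 × 1/4 = 60
  colored waxy: 240 × 1/4 = 60
  colorless starchy: 240 × 1/4 = 60
  colorless waxy: 240 × 1/4 = 60
χ² = Σ (O − E)² / E
  colored starchy: (60 − 60)² / 60 = 0.0000
  colored waxy: (44 − 60)² / 60 = 4.2667
  colorless starchy: (30 − 60)² / 60 = 15.0000
  colorless waxy: (106 − 60)² / 60 = 35.2667
χ² = 0.0000 + 4.2667 + 15.0000 + 35.2667 = 54.5334 ≈ 54.533

54.533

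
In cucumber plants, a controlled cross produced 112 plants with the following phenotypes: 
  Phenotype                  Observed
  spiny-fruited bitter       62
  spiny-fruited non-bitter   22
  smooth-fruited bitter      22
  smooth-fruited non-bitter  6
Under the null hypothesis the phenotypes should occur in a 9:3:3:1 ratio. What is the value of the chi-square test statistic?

0.254

Expected counts for N = 112 under a 9:3:3:1 ratio (total parts = 16):
  spiny-fruited bitter: 112 × 9/16 = 63
  spiny-fruited non-bitter: 112 × 3/16 = 21
  smooth-fruited bitter: 112 × 3/16 = 21
  smooth-fruited non-bitter: 112 × 1/16 = 7
χ² = Σ (O − E)² / E
  spiny-fruited bitter: (62 − 63)² / 63 = 0.0159
  spiny-fruited non-bitter: (22 − 21)² / 21 = 0.0476
  smooth-fruited bitter: (22 − 21)² / 21 = 0.0476
  smooth-fruited non-bitter: (6 − 7)² / 7 = 0.1429
χ² = 0.0159 + 0.0476 + 0.0476 + 0.1429 = 0.254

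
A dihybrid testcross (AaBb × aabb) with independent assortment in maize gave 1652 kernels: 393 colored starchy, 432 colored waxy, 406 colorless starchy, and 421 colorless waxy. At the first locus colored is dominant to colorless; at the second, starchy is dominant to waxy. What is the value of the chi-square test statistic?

2.116

A dihybrid testcross with independent assortment gives a 1:1:1:1 ratio.
The 1:1:1:1 ratio has 4 parts, so with N = 1652 the expected counts are:
  colored starchy: 1652 × 1/4 = 413
  colored waxy: 1652 × 1/4 = 413
  colorless starchy: 1652 × 1/4 = 413
  colorless waxy: 1652 × 1/4 = 413
χ² = Σ (O − E)² / E
  colored starchy: (393 − 413)² / 413 = 0.9685
  colored waxy: (432 − 413)² / 413 = 0.8741
  colorless starchy: (406 − 413)² / 413 = 0.1186
  colorless waxy: (421 − 413)² / 413 = 0.1550
χ² = 0.9685 + 0.8741 + 0.1186 + 0.1550 = 2.1162 ≈ 2.116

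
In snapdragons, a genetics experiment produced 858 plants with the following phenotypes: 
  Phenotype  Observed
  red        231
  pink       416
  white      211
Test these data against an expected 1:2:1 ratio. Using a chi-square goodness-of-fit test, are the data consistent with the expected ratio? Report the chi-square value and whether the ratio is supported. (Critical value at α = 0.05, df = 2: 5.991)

The 1:2:1 ratio has 4 parts, so with N = 858 the expected counts are:
  red: 858 × 1/4 = 214.5
  pink: 858 × 2/4 = 429
  white: 858 × 1/4 = 214.5
χ² = Σ (O − E)² / E
  red: (231 − 214.5)² / 214.5 = 1.2692
  pink: (416 − 429)² / 429 = 0.3939
  white: (211 − 214.5)² / 214.5 = 0.0571
χ² = 1.2692 + 0.3939 + 0.0571 = 1.7202 ≈ 1.720
Degrees of freedom = 3 − 1 = 2; critical value at α = 0.05 is 5.991.
Since 1.720 < 5.991, we fail to reject the null hypothesis — the data are consistent with the 1:2:1 ratio.

1.720; consistent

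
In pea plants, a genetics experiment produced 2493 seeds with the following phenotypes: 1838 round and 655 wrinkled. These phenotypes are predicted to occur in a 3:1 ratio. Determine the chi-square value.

Expected counts for N = 2493 under a 3:1 ratio (total parts = 4):
  round: 2493 × 3/4 = 1869.75
  wrinkled: 2493 × 1/4 = 623.25
χ² = Σ (O − E)² / E
  round: (1838 − 1869.75)² / 1869.75 = 0.5391
  wrinkled: (655 − 623.25)² / 623.25 = 1.6174
χ² = 0.5391 + 1.6174 = 2.1565 ≈ 2.157

2.157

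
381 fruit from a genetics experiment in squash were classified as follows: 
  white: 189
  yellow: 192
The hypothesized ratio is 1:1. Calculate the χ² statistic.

The 1:1 ratio has 2 parts, so with N = 381 the expected counts are:
  white: 381 × 1/2 = 190.5
  yellow: 381 × 1/2 = 190.5
χ² = Σ (O − E)² / E
  white: (189 − 190.5)² / 190.5 = 0.0118
  yellow: (192 − 190.5)² / 190.5 = 0.0118
χ² = 0.0118 + 0.0118 = 0.0236 ≈ 0.024

0.024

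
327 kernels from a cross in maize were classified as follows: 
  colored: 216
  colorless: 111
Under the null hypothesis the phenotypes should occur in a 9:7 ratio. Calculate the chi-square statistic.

The 9:7 ratio has 16 parts, so with N = 327 the expected counts are:
  colored: 327 × 9/16 = 183.9375
  colorless: 327 × 7/16 = 143.0625
χ² = Σ (O − E)² / E
  colored: (216 − 183.9375)² / 183.9375 = 5.5889
  colorless: (111 − 143.0625)² / 143.0625 = 7.1857
χ² = 5.5889 + 7.1857 = 12.7746 ≈ 12.775

12.775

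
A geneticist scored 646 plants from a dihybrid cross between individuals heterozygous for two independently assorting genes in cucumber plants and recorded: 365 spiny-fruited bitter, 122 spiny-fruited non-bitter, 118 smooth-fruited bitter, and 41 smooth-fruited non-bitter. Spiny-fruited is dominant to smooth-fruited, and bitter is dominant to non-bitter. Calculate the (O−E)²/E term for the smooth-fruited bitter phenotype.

A dihybrid F₂ with independent assortment and complete dominance at both loci gives a 9:3:3:1 phenotypic ratio.
The 9:3:3:1 ratio has 16 parts, so with N = 646 the expected counts are:
  spiny-fruited bitter: 646 × 9/16 = 363.375
  spiny-fruited non-bitter: 646 × 3/16 = 121.125
  smooth-fruited bitter: 646 × 3/16 = 121.125
  smooth-fruited non-bitter: 646 × 1/16 = 40.375
Contribution of smooth-fruited bitter: (118 − 121.125)² / 121.125 = 0.0806

0.081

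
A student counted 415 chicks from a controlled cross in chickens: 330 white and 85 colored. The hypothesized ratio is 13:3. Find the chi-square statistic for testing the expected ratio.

0.817

Expected counts for N = 415 under a 13:3 ratio (total parts = 16):
  white: 415 × 13/16 = 337.1875
  colored: 415 × 3/16 = 77.8125
χ² = Σ (O − E)² / E
  white: (330 − 337.1875)² / 337.1875 = 0.1532
  colored: (85 − 77.8125)² / 77.8125 = 0.6639
χ² = 0.1532 + 0.6639 = 0.8171 ≈ 0.817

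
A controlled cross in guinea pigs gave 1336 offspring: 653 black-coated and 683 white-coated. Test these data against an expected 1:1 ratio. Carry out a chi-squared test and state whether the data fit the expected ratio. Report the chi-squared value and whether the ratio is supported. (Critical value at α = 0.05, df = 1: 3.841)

0.674; consistent

Total ratio parts = 2. Expected numbers out of 1336:
  black-coated: 1336 × 1/2 = 668
  white-coated: 1336 × 1/2 = 668
χ² = Σ (O − E)² / E
  black-coated: (653 − 668)² / 668 = 0.3368
  white-coated: (683 − 668)² / 668 = 0.3368
χ² = 0.3368 + 0.3368 = 0.6736 ≈ 0.674
Degrees of freedom = 2 − 1 = 1; critical value at α = 0.05 is 3.841.
Since 0.674 < 3.841, we fail to reject the null hypothesis — the data are consistent with the 1:1 ratio.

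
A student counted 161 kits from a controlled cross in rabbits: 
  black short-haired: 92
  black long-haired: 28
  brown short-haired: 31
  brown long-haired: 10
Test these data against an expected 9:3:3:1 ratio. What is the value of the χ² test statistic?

0.204

The 9:3:3:1 ratio has 16 parts, so with N = 161 the expected counts are:
  black short-haired: 161 × 9/16 = 90.5625
  black long-haired: 161 × 3/16 = 30.1875
  brown short-haired: 161 × 3/16 = 30.1875
  brown long-haired: 161 × 1/16 = 10.0625
χ² = Σ (O − E)² / E
  black short-haired: (92 − 90.5625)² / 90.5625 = 0.0228
  black long-haired: (28 − 30.1875)² / 30.1875 = 0.1585
  brown short-haired: (31 − 30.1875)² / 30.1875 = 0.0219
  brown long-haired: (10 − 10.0625)² / 10.0625 = 0.0004
χ² = 0.0228 + 0.1585 + 0.0219 + 0.0004 = 0.2036 ≈ 0.204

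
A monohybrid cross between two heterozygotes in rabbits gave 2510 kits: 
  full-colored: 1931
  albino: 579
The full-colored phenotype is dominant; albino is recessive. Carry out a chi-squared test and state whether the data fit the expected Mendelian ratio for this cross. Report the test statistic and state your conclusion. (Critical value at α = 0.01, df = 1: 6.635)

4.998; consistent

For a monohybrid cross between heterozygotes with complete dominance, the expected phenotypic ratio is 3:1.
The 3:1 ratio has 4 parts, so with N = 2510 the expected counts are:
  full-colored: 2510 × 3/4 = 1882.5
  albino: 2510 × 1/4 = 627.5
χ² = Σ (O − E)² / E
  full-colored: (1931 − 1882.5)² / 1882.5 = 1.2495
  albino: (579 − 627.5)² / 627.5 = 3.7486
χ² = 1.2495 + 3.7486 = 4.9981 ≈ 4.998
Degrees of freedom = 2 − 1 = 1; critical value at α = 0.01 is 6.635.
Since 4.998 < 6.635, we fail to reject the null hypothesis — the data are consistent with the 3:1 ratio.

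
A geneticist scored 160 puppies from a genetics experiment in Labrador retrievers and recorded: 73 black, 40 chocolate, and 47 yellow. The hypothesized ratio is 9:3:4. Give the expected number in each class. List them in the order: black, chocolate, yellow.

90, 30, 40

Under the 9:3:4 hypothesis (Σ ratio = 16, N = 160):
  black: 160 × 9/16 = 90
  chocolate: 160 × 3/16 = 30
  yellow: 160 × 4/16 = 40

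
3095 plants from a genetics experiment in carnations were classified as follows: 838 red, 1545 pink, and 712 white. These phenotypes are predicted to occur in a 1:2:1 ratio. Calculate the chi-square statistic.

10.267

The 1:2:1 ratio has 4 parts, so with N = 3095 the expected counts are:
  red: 3095 × 1/4 = 773.75
  pink: 3095 × 2/4 = 1547.5
  white: 3095 × 1/4 = 773.75
χ² = Σ (O − E)² / E
  red: (838 − 773.75)² / 773.75 = 5.3351
  pink: (1545 − 1547.5)² / 1547.5 = 0.0040
  white: (712 − 773.75)² / 773.75 = 4.9280
χ² = 5.3351 + 0.0040 + 4.9280 = 10.2671 ≈ 10.267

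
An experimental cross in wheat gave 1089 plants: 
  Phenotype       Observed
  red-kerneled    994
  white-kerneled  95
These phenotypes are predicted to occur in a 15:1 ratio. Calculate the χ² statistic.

The 15:1 ratio has 16 parts, so with N = 1089 the expected counts are:
  red-kerneled: 1089 × 15/16 = 1020.9375
  white-kerneled: 1089 × 1/16 = 68.0625
χ² = Σ (O − E)² / E
  red-kerneled: (994 − 1020.9375)² / 1020.9375 = 0.7107
  white-kerneled: (95 − 68.0625)² / 68.0625 = 10.6612
χ² = 0.7107 + 10.6612 = 11.3719 ≈ 11.372

11.372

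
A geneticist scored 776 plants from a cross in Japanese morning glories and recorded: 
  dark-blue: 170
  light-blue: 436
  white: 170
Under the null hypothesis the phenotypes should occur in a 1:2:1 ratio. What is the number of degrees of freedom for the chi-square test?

2

A goodness-of-fit test with 3 phenotype classes has df = 3 − 1 = 2.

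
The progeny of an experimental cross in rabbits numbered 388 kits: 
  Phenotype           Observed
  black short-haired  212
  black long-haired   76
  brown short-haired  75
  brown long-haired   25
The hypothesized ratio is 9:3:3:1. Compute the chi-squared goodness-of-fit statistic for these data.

0.417

The 9:3:3:1 ratio has 16 parts, so with N = 388 the expected counts are:
  black short-haired: 388 × 9/16 = 218.25
  black long-haired: 388 × 3/16 = 72.75
  brown short-haired: 388 × 3/16 = 72.75
  brown long-haired: 388 × 1/16 = 24.25
χ² = Σ (O − E)² / E
  black short-haired: (212 − 218.25)² / 218.25 = 0.1790
  black long-haired: (76 − 72.75)² / 72.75 = 0.1452
  brown short-haired: (75 − 72.75)² / 72.75 = 0.0696
  brown long-haired: (25 − 24.25)² / 24.25 = 0.0232
χ² = 0.1790 + 0.1452 + 0.0696 + 0.0232 = 0.417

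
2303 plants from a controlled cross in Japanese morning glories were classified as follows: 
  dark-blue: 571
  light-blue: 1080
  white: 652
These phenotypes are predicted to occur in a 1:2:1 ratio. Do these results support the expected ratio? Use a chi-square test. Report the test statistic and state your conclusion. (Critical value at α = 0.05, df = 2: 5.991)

The 1:2:1 ratio has 4 parts, so with N = 2303 the expected counts are:
  dark-blue: 2303 × 1/4 = 575.75
  light-blue: 2303 × 2/4 = 1151.5
  white: 2303 × 1/4 = 575.75
χ² = Σ (O − E)² / E
  dark-blue: (571 − 575.75)² / 575.75 = 0.0392
  light-blue: (1080 − 1151.5)² / 1151.5 = 4.4396
  white: (652 − 575.75)² / 575.75 = 10.0982
χ² = 0.0392 + 4.4396 + 10.0982 = 14.577
Degrees of freedom = 3 − 1 = 2; critical value at α = 0.05 is 5.991.
Since 14.577 > 5.991, we reject the null hypothesis — the data do not fit the 1:2:1 ratio.

14.577; not consistent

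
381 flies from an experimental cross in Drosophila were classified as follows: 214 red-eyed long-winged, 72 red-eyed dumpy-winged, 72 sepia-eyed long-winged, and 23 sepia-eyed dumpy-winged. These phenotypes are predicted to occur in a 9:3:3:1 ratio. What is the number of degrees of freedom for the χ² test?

3

A goodness-of-fit test with 4 phenotype classes has df = 4 − 1 = 3.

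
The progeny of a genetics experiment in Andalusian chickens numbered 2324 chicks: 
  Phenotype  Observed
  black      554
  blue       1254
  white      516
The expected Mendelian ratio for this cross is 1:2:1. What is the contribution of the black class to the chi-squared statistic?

1.255

Total ratio parts = 4. Expected numbers out of 2324:
  black: 2324 × 1/4 = 581
  blue: 2324 × 2/4 = 1162
  white: 2324 × 1/4 = 581
Contribution of black: (554 − 581)² / 581 = 1.2547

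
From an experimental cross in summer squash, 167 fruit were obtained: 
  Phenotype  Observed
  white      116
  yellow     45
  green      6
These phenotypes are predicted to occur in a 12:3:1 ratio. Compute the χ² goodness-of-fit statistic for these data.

8.553

The 12:3:1 ratio has 16 parts, so with N = 167 the expected counts are:
  white: 167 × 12/16 = 125.25
  yellow: 167 × 3/16 = 31.3125
  green: 167 × 1/16 = 10.4375
χ² = Σ (O − E)² / E
  white: (116 − 125.25)² / 125.25 = 0.6831
  yellow: (45 − 31.3125)² / 31.3125 = 5.9832
  green: (6 − 10.4375)² / 10.4375 = 1.8866
χ² = 0.6831 + 5.9832 + 1.8866 = 8.5529 ≈ 8.553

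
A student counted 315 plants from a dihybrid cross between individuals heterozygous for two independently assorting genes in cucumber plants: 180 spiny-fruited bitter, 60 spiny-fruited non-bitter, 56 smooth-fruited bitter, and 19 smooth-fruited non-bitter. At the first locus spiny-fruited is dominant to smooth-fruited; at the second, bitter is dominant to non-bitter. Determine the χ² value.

0.242

A dihybrid F₂ with independent assortment and complete dominance at both loci gives a 9:3:3:1 phenotypic ratio.
The 9:3:3:1 ratio has 16 parts, so with N = 315 the expected counts are:
  spiny-fruited bitter: 315 × 9/16 = 177.1875
  spiny-fruited non-bitter: 315 × 3/16 = 59.0625
  smooth-fruited bitter: 315 × 3/16 = 59.0625
  smooth-fruited non-bitter: 315 × 1/16 = 19.6875
χ² = Σ (O − E)² / E
  spiny-fruited bitter: (180 − 177.1875)² / 177.1875 = 0.0446
  spiny-fruited non-bitter: (60 − 59.0625)² / 59.0625 = 0.0149
  smooth-fruited bitter: (56 − 59.0625)² / 59.0625 = 0.1588
  smooth-fruited non-bitter: (19 − 19.6875)² / 19.6875 = 0.0240
χ² = 0.0446 + 0.0149 + 0.1588 + 0.0240 = 0.2423 ≈ 0.242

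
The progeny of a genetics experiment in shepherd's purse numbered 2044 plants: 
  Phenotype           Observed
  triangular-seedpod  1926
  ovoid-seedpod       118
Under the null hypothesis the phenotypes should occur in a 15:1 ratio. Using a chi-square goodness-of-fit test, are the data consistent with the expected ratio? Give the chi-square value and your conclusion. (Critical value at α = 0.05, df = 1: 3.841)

Expected counts for N = 2044 under a 15:1 ratio (total parts = 16):
  triangular-seedpod: 2044 × 15/16 = 1916.25
  ovoid-seedpod: 2044 × 1/16 = 127.75
χ² = Σ (O − E)² / E
  triangular-seedpod: (1926 − 1916.25)² / 1916.25 = 0.0496
  ovoid-seedpod: (118 − 127.75)² / 127.75 = 0.7441
χ² = 0.0496 + 0.7441 = 0.7937 ≈ 0.794
Degrees of freedom = 2 − 1 = 1; critical value at α = 0.05 is 3.841.
Since 0.794 < 3.841, we fail to reject the null hypothesis — the data are consistent with the 15:1 ratio.

0.794; consistent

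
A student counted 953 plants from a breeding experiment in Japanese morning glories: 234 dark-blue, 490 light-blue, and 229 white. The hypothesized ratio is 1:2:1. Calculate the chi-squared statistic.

0.817

Expected counts for N = 953 under a 1:2:1 ratio (total parts = 4):
  dark-blue: 953 × 1/4 = 238.25
  light-blue: 953 × 2/4 = 476.5
  white: 953 × 1/4 = 238.25
χ² = Σ (O − E)² / E
  dark-blue: (234 − 238.25)² / 238.25 = 0.0758
  light-blue: (490 − 476.5)² / 476.5 = 0.3825
  white: (229 − 238.25)² / 238.25 = 0.3591
χ² = 0.0758 + 0.3825 + 0.3591 = 0.8174 ≈ 0.817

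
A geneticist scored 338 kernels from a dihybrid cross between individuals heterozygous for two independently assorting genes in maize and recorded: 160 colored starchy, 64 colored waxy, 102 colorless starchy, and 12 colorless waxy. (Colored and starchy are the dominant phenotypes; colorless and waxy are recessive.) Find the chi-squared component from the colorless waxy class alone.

3.942

A dihybrid F₂ with independent assortment and complete dominance at both loci gives a 9:3:3:1 phenotypic ratio.
Expected counts for N = 338 under a 9:3:3:1 ratio (total parts = 16):
  colored starchy: 338 × 9/16 = 190.125
  colored waxy: 338 × 3/16 = 63.375
  colorless starchy: 338 × 3/16 = 63.375
  colorless waxy: 338 × 1/16 = 21.125
Contribution of colorless waxy: (12 − 21.125)² / 21.125 = 3.9416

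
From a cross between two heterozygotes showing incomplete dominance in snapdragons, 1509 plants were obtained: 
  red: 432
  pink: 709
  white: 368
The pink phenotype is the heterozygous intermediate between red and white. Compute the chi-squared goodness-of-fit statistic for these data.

With incomplete dominance, a heterozygote × heterozygote cross gives a 1:2:1 phenotypic ratio.
The 1:2:1 ratio has 4 parts, so with N = 1509 the expected counts are:
  red: 1509 × 1/4 = 377.25
  pink: 1509 × 2/4 = 754.5
  white: 1509 × 1/4 = 377.25
χ² = Σ (O − E)² / E
  red: (432 − 377.25)² / 377.25 = 7.9458
  pink: (709 − 754.5)² / 754.5 = 2.7439
  white: (368 − 377.25)² / 377.25 = 0.2268
χ² = 7.9458 + 2.7439 + 0.2268 = 10.9165 ≈ 10.917

10.917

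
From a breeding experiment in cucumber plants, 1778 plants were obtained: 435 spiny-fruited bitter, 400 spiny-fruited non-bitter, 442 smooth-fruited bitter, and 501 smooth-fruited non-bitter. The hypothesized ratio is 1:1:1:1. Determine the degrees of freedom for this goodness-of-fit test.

A goodness-of-fit test with 4 phenotype classes has df = 4 − 1 = 3.

3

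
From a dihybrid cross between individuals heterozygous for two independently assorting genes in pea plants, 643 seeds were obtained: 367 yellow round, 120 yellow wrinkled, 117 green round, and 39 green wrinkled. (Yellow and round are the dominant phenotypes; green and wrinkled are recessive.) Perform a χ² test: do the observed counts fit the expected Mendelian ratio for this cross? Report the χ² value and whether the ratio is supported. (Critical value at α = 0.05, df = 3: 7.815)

0.221; consistent

A dihybrid F₂ with independent assortment and complete dominance at both loci gives a 9:3:3:1 phenotypic ratio.
Under the 9:3:3:1 hypothesis (Σ ratio = 16, N = 643):
  yellow round: 643 × 9/16 = 361.6875
  yellow wrinkled: 643 × 3/16 = 120.5625
  green round: 643 × 3/16 = 120.5625
  green wrinkled: 643 × 1/16 = 40.1875
χ² = Σ (O − E)² / E
  yellow round: (367 − 361.6875)² / 361.6875 = 0.0780
  yellow wrinkled: (120 − 120.5625)² / 120.5625 = 0.0026
  green round: (117 − 120.5625)² / 120.5625 = 0.1053
  green wrinkled: (39 − 40.1875)² / 40.1875 = 0.0351
χ² = 0.0780 + 0.0026 + 0.1053 + 0.0351 = 0.221
Degrees of freedom = 4 − 1 = 3; critical value at α = 0.05 is 7.815.
Since 0.221 < 7.815, we fail to reject the null hypothesis — the data are consistent with the 9:3:3:1 ratio.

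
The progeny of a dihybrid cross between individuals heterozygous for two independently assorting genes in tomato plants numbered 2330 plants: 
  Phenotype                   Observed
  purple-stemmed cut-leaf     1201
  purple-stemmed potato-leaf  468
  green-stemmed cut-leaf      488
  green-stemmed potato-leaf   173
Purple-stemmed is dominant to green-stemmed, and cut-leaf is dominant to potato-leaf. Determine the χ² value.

22.516

A dihybrid F₂ with independent assortment and complete dominance at both loci gives a 9:3:3:1 phenotypic ratio.
Under the 9:3:3:1 hypothesis (Σ ratio = 16, N = 2330):
  purple-stemmed cut-leaf: 2330 × 9/16 = 1310.625
  purple-stemmed potato-leaf: 2330 × 3/16 = 436.875
  green-stemmed cut-leaf: 2330 × 3/16 = 436.875
  green-stemmed potato-leaf: 2330 × 1/16 = 145.625
χ² = Σ (O − E)² / E
  purple-stemmed cut-leaf: (1201 − 1310.625)² / 1310.625 = 9.1694
  purple-stemmed potato-leaf: (468 − 436.875)² / 436.875 = 2.2175
  green-stemmed cut-leaf: (488 − 436.875)² / 436.875 = 5.9829
  green-stemmed potato-leaf: (173 − 145.625)² / 145.625 = 5.1460
χ² = 9.1694 + 2.2175 + 5.9829 + 5.1460 = 22.5158 ≈ 22.516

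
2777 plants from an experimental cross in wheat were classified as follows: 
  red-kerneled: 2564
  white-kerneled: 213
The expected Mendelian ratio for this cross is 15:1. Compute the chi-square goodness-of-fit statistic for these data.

9.559

Total ratio parts = 16. Expected numbers out of 2777:
  red-kerneled: 2777 × 15/16 = 2603.4375
  white-kerneled: 2777 × 1/16 = 173.5625
χ² = Σ (O − E)² / E
  red-kerneled: (2564 − 2603.4375)² / 2603.4375 = 0.5974
  white-kerneled: (213 − 173.5625)² / 173.5625 = 8.9611
χ² = 0.5974 + 8.9611 = 9.5585 ≈ 9.559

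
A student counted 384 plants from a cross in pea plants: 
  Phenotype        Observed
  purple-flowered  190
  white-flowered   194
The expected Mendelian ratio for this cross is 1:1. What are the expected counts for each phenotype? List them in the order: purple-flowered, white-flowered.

192, 192

Expected counts for N = 384 under a 1:1 ratio (total parts = 2):
  purple-flowered: 384 × 1/2 = 192
  white-flowered: 384 × 1/2 = 192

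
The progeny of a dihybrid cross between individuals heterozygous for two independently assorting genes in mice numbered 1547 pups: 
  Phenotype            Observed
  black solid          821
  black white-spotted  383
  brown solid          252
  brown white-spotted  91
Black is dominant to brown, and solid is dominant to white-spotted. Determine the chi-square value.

A dihybrid F₂ with independent assortment and complete dominance at both loci gives a 9:3:3:1 phenotypic ratio.
Expected counts for N = 1547 under a 9:3:3:1 ratio (total parts = 16):
  black solid: 1547 × 9/16 = 870.1875
  black white-spotted: 1547 × 3/16 = 290.0625
  brown solid: 1547 × 3/16 = 290.0625
  brown white-spotted: 1547 × 1/16 = 96.6875
χ² = Σ (O − E)² / E
  black solid: (821 − 870.1875)² / 870.1875 = 2.7803
  black white-spotted: (383 − 290.0625)² / 290.0625 = 29.7776
  brown solid: (252 − 290.0625)² / 290.0625 = 4.9946
  brown white-spotted: (91 − 96.6875)² / 96.6875 = 0.3346
χ² = 2.7803 + 29.7776 + 4.9946 + 0.3346 = 37.8871 ≈ 37.887

37.887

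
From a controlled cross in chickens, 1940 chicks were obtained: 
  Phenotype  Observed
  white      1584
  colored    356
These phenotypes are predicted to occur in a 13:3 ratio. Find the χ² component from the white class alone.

0.038

Expected counts for N = 1940 under a 13:3 ratio (total parts = 16):
  white: 1940 × 13/16 = 1576.25
  colored: 1940 × 3/16 = 363.75
Contribution of white: (1584 − 1576.25)² / 1576.25 = 0.0381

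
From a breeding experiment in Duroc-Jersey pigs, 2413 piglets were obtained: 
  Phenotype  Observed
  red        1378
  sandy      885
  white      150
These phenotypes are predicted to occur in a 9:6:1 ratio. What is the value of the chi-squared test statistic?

0.756

Expected counts for N = 2413 under a 9:6:1 ratio (total parts = 16):
  red: 2413 × 9/16 = 1357.3125
  sandy: 2413 × 6/16 = 904.875
  white: 2413 × 1/16 = 150.8125
χ² = Σ (O − E)² / E
  red: (1378 − 1357.3125)² / 1357.3125 = 0.3153
  sandy: (885 − 904.875)² / 904.875 = 0.4365
  white: (150 − 150.8125)² / 150.8125 = 0.0044
χ² = 0.3153 + 0.4365 + 0.0044 = 0.7562 ≈ 0.756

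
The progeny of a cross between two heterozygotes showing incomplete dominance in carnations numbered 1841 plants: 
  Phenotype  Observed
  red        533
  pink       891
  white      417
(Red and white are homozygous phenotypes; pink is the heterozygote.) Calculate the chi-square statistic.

16.509

With incomplete dominance, a heterozygote × heterozygote cross gives a 1:2:1 phenotypic ratio.
Under the 1:2:1 hypothesis (Σ ratio = 4, N = 1841):
  red: 1841 × 1/4 = 460.25
  pink: 1841 × 2/4 = 920.5
  white: 1841 × 1/4 = 460.25
χ² = Σ (O − E)² / E
  red: (533 − 460.25)² / 460.25 = 11.4993
  pink: (891 − 920.5)² / 920.5 = 0.9454
  white: (417 − 460.25)² / 460.25 = 4.0642
χ² = 11.4993 + 0.9454 + 4.0642 = 16.5089 ≈ 16.509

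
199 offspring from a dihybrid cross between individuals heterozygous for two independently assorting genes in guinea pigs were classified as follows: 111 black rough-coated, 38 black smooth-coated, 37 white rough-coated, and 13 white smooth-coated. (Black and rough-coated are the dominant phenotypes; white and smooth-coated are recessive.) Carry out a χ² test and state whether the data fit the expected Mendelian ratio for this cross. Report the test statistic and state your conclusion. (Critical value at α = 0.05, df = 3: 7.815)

0.049; consistent

A dihybrid F₂ with independent assortment and complete dominance at both loci gives a 9:3:3:1 phenotypic ratio.
Under the 9:3:3:1 hypothesis (Σ ratio = 16, N = 199):
  black rough-coated: 199 × 9/16 = 111.9375
  black smooth-coated: 199 × 3/16 = 37.3125
  white rough-coated: 199 × 3/16 = 37.3125
  white smooth-coated: 199 × 1/16 = 12.4375
χ² = Σ (O − E)² / E
  black rough-coated: (111 − 111.9375)² / 111.9375 = 0.0079
  black smooth-coated: (38 − 37.3125)² / 37.3125 = 0.0127
  white rough-coated: (37 − 37.3125)² / 37.3125 = 0.0026
  white smooth-coated: (13 − 12.4375)² / 12.4375 = 0.0254
χ² = 0.0079 + 0.0127 + 0.0026 + 0.0254 = 0.0486 ≈ 0.049
Degrees of freedom = 4 − 1 = 3; critical value at α = 0.05 is 7.815.
Since 0.049 < 7.815, we fail to reject the null hypothesis — the data are consistent with the 9:3:3:1 ratio.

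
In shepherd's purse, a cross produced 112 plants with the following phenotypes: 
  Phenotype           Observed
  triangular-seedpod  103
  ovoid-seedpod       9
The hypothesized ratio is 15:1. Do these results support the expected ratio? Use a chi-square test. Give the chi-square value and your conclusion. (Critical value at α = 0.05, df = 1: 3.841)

Expected counts for N = 112 under a 15:1 ratio (total parts = 16):
  triangular-seedpod: 112 × 15/16 = 105
  ovoid-seedpod: 112 × 1/16 = 7
χ² = Σ (O − E)² / E
  triangular-seedpod: (103 − 105)² / 105 = 0.0381
  ovoid-seedpod: (9 − 7)² / 7 = 0.5714
χ² = 0.0381 + 0.5714 = 0.6095 ≈ 0.610
Degrees of freedom = 2 − 1 = 1; critical value at α = 0.05 is 3.841.
Since 0.610 < 3.841, we fail to reject the null hypothesis — the data are consistent with the 15:1 ratio.

0.610; consistent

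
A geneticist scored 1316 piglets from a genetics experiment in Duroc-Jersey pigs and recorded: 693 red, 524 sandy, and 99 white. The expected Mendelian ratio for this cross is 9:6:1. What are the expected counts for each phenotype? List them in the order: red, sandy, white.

Under the 9:6:1 hypothesis (Σ ratio = 16, N = 1316):
  red: 1316 × 9/16 = 740.25
  sandy: 1316 × 6/16 = 493.5
  white: 1316 × 1/16 = 82.25

740.25, 493.5, 82.25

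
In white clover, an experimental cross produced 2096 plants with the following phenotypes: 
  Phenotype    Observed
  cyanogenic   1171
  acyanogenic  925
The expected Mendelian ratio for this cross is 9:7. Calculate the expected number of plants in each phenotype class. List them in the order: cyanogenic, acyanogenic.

1179, 917

Under the 9:7 hypothesis (Σ ratio = 16, N = 2096):
  cyanogenic: 2096 × 9/16 = 1179
  acyanogenic: 2096 × 7/16 = 917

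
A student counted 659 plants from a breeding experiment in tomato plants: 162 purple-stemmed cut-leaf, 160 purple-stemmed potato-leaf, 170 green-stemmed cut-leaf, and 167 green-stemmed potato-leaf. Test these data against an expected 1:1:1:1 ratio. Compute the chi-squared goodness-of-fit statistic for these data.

0.381

Expected counts for N = 659 under a 1:1:1:1 ratio (total parts = 4):
  purple-stemmed cut-leaf: 659 × 1/4 = 164.75
  purple-stemmed potato-leaf: 659 × 1/4 = 164.75
  green-stemmed cut-leaf: 659 × 1/4 = 164.75
  green-stemmed potato-leaf: 659 × 1/4 = 164.75
χ² = Σ (O − E)² / E
  purple-stemmed cut-leaf: (162 − 164.75)² / 164.75 = 0.0459
  purple-stemmed potato-leaf: (160 − 164.75)² / 164.75 = 0.1369
  green-stemmed cut-leaf: (170 − 164.75)² / 164.75 = 0.1673
  green-stemmed potato-leaf: (167 − 164.75)² / 164.75 = 0.0307
χ² = 0.0459 + 0.1369 + 0.1673 + 0.0307 = 0.3808 ≈ 0.381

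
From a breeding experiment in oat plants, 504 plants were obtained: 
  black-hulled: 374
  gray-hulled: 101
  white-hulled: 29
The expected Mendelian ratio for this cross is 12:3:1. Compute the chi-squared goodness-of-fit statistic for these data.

Under the 12:3:1 hypothesis (Σ ratio = 16, N = 504):
  black-hulled: 504 × 12/16 = 378
  gray-hulled: 504 × 3/16 = 94.5
  white-hulled: 504 × 1/16 = 31.5
χ² = Σ (O − E)² / E
  black-hulled: (374 − 378)² / 378 = 0.0423
  gray-hulled: (101 − 94.5)² / 94.5 = 0.4471
  white-hulled: (29 − 31.5)² / 31.5 = 0.1984
χ² = 0.0423 + 0.4471 + 0.1984 = 0.6878 ≈ 0.688

0.688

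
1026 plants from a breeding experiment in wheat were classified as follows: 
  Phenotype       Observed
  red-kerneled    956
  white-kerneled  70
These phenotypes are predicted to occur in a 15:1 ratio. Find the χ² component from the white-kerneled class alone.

0.538

The 15:1 ratio has 16 parts, so with N = 1026 the expected counts are:
  red-kerneled: 1026 × 15/16 = 961.875
  white-kerneled: 1026 × 1/16 = 64.125
Contribution of white-kerneled: (70 − 64.125)² / 64.125 = 0.5383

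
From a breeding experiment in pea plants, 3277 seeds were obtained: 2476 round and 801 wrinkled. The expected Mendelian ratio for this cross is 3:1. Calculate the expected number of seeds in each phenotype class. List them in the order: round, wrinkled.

Under the 3:1 hypothesis (Σ ratio = 4, N = 3277):
  round: 3277 × 3/4 = 2457.75
  wrinkled: 3277 × 1/4 = 819.25

2457.75, 819.25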